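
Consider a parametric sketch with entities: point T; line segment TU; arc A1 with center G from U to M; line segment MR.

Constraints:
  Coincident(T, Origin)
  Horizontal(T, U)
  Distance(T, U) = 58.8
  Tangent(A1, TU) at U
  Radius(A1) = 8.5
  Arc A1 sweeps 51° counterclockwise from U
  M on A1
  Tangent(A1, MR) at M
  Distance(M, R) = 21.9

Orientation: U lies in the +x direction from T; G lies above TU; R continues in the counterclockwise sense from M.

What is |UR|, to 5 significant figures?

28.679

T is at the origin; T and U share the same y with |TU| = 58.8 and U on the +x side, so U = (58.800, 0.0000). Tangency of A1 to TU means the radius GU is perpendicular to TU, so G = U + (0, 8.5) = (58.800, 8.5000). On A1, U sits at bearing -90° from G; a 51° counterclockwise sweep puts M at bearing -39°, so M = G + 8.5·(cos -39°, sin -39°) = (65.406, 3.1508). A1 meets MR tangentially, so GM is at right angles to MR, so MR runs along (−sin -39°, cos -39°); with |MR| = 21.9, R = (79.188, 20.170). Then |UR| = |R − U| = 28.679.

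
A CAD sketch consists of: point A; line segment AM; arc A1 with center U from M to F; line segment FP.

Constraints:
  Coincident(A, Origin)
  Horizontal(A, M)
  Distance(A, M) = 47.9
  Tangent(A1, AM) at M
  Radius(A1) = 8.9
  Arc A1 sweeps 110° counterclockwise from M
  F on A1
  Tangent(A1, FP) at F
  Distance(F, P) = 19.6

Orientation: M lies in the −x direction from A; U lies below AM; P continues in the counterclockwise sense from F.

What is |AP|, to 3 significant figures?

58.1

On A1, M sits at bearing 90° from U; a 110° counterclockwise sweep puts F at bearing 200°, so F = U + 8.9·(cos 200°, sin 200°) = (-56.3, -11.9). A1 meets FP tangentially, so UF is at right angles to FP, so FP runs along (−sin 200°, cos 200°); with |FP| = 19.6, P = (-49.6, -30.4). Then |AP| = |P − A| = 58.1.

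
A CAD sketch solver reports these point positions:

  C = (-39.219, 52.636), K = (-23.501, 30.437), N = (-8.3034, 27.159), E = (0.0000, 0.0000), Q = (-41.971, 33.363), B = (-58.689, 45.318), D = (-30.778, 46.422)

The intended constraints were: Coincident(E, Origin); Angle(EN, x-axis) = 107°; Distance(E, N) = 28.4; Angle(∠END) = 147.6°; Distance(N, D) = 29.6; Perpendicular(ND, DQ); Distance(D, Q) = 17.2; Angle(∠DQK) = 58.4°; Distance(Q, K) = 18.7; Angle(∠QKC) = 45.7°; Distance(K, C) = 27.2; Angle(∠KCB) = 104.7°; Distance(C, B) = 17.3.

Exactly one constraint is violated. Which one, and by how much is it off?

Distance(C, B) = 17.3 — off by 3.50.

E = (0.00, 0.00) ✓; EN at 107.0° ✓; |EN| = 28.40 ✓; ∠END = 147.6° ✓; |ND| = 29.60 ✓; ∠(ND, DQ) = 90.00° ✓; |DQ| = 17.20 ✓; ∠DQK = 58.40° ✓; |QK| = 18.70 ✓; ∠QKC = 45.70° ✓; |KC| = 27.20 ✓; ∠KCB = 104.7° ✓; |CB| = 20.80 ✗.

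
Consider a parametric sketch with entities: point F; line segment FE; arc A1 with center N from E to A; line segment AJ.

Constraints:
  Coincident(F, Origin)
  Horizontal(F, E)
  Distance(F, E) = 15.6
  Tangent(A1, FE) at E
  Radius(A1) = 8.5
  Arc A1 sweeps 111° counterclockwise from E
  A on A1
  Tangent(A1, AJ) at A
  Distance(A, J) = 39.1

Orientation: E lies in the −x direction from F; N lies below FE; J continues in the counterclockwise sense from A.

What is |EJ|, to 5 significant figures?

48.432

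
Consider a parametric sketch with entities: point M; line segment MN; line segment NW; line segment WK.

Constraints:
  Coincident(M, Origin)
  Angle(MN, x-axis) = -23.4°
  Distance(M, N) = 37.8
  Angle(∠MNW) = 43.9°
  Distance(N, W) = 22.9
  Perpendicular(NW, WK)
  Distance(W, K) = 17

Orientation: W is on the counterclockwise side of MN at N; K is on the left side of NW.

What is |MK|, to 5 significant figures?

10.181

M is at the origin; MN runs at -23.4° with length 37.8, so N = 37.8·(cos -23.4°, sin -23.4°) = (34.691, -15.012). ∠MNW = 43.9°, so NW runs at -23.4° + (180° − 43.9°) = 112.70° from the x-axis; with |NW| = 22.9, W = N + 22.9·(cos 112.70°, sin 112.70°) = (25.854, 6.1139). The perpendicularity gives WK at right angles to NW; with |WK| = 17.0 on the left of NW, K = W + 17.0·(-0.92254, -0.38591) = (10.171, -0.44647). Then |MK| = |K − M| = 10.181.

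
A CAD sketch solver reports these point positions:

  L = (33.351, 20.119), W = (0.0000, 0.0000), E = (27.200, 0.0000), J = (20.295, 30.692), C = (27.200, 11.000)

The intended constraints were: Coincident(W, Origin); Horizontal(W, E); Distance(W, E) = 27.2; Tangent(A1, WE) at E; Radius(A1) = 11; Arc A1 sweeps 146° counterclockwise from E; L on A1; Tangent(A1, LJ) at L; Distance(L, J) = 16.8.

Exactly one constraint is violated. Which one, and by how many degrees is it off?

Tangent(A1, LJ) at L — off by 5.00°.

W = (0.00, 0.00) ✓; W.y = 0.00, E.y = 0.00 ✓; |WE| = 27.20 ✓; ∠(CE, EW) = 90.00° ✓; |CE| = 11.00 ✓; bearing(C→L) − bearing(C→E) = 146.0° ✓; |CL| = 11.00 ✓; ∠(CL, LJ) = 95.00° ✗; |LJ| = 16.80 ✓.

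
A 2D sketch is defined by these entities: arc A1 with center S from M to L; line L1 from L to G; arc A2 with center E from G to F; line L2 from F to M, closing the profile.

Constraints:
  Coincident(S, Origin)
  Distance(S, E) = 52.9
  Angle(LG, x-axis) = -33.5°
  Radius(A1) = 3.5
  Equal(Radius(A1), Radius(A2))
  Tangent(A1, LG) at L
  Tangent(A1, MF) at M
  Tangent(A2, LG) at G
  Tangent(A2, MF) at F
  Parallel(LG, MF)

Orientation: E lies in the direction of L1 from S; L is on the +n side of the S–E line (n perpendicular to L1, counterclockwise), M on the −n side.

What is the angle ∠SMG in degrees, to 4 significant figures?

82.46°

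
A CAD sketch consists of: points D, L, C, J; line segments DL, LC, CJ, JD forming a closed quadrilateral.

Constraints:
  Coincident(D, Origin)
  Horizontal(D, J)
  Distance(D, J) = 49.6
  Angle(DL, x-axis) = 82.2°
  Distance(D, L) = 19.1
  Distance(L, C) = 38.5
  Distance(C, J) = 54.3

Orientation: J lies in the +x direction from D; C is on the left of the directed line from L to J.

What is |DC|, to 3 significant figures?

55.8

Checks: D = (0.00, 0.00) ✓; |LC| = 38.50 ✓; |CJ| = 54.30 ✓.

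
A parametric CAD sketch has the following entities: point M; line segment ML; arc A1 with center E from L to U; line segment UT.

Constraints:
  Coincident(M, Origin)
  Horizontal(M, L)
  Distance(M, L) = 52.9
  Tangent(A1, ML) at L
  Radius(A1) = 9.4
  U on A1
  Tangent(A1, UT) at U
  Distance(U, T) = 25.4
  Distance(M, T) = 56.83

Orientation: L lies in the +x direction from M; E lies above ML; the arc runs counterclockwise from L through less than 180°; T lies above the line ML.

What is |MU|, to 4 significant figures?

62.18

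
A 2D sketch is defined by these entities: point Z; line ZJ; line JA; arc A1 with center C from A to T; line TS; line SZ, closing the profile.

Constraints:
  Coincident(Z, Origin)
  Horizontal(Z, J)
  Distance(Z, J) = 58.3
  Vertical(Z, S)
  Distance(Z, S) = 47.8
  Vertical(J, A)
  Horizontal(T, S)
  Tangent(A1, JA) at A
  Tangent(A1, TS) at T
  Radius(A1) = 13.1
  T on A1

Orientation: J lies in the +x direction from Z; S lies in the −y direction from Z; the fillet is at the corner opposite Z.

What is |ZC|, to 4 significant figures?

56.98

Z is at the origin; Z and J share the same y with |ZJ| = 58.3 and J on the +x side, so J = (58.30, 0.000). Z and S share the same x with |ZS| = 47.8 and S on the −y side, so S = (0.000, -47.80). The virtual corner opposite Z is at (58.30, -47.80). Since A1 is tangent to JA there, CA ⟂ JA and A1 meets TS tangentially, so CT is at right angles to TS, with radius 13.1, so the center C sits 13.1 in from both sides at C = (45.20, -34.70). Then |ZC| = |C − Z| = 56.98.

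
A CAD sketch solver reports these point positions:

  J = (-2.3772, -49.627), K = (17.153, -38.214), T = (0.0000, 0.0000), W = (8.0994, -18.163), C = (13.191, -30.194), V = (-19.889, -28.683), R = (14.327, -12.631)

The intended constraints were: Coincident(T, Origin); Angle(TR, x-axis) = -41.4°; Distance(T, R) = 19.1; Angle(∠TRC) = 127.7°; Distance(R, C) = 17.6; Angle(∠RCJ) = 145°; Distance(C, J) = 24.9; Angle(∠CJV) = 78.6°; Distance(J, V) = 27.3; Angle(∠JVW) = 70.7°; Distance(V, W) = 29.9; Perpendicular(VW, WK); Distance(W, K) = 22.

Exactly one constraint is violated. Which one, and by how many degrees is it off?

Perpendicular(VW, WK) — off by 3.70°.

T = (0.00, 0.00) ✓; TR at -41.40° ✓; |TR| = 19.10 ✓; ∠TRC = 127.7° ✓; |RC| = 17.60 ✓; ∠RCJ = 145.0° ✓; |CJ| = 24.90 ✓; ∠CJV = 78.60° ✓; |JV| = 27.30 ✓; ∠JVW = 70.70° ✓; |VW| = 29.90 ✓; ∠(VW, WK) = 86.30° ✗; |WK| = 22.00 ✓.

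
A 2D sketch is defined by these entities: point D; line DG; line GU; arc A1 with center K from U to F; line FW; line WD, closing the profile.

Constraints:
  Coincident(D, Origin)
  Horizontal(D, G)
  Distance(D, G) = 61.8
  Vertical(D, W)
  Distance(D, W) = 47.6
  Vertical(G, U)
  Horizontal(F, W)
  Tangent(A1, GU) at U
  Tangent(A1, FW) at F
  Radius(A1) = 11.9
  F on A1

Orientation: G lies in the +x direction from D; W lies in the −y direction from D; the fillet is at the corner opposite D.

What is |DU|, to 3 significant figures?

71.4

D is at the origin; D and G share the same y with |DG| = 61.8 and G on the +x side, so G = (61.8, 0.00). DW is vertical with |DW| = 47.6 and W on the −y side, so W = (0.00, -47.6). The virtual corner opposite D is at (61.8, -47.6). Tangency of A1 to GU means the radius KU is perpendicular to GU and tangency of A1 to FW means the radius KF is perpendicular to FW, with radius 11.9, so the center K sits 11.9 in from both sides at K = (49.9, -35.7). That places the tangent points at U = (61.8, -35.7) on GU and F = (49.9, -47.6) on FW. Then |DU| = |U − D| = 71.4.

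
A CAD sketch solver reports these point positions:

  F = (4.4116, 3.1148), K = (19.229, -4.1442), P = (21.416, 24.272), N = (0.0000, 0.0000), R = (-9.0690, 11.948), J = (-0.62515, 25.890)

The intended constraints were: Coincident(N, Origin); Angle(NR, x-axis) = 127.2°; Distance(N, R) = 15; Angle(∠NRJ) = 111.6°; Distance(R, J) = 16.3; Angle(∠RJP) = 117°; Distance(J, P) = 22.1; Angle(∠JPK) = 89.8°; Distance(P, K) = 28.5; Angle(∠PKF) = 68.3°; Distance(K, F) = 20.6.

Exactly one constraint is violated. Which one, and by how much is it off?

Distance(K, F) = 20.6 — off by 4.10.

N = (0.00, 0.00) ✓; NR at 127.2° ✓; |NR| = 15.00 ✓; ∠NRJ = 111.6° ✓; |RJ| = 16.30 ✓; ∠RJP = 117.0° ✓; |JP| = 22.10 ✓; ∠JPK = 89.80° ✓; |PK| = 28.50 ✓; ∠PKF = 68.30° ✓; |KF| = 16.50 ✗.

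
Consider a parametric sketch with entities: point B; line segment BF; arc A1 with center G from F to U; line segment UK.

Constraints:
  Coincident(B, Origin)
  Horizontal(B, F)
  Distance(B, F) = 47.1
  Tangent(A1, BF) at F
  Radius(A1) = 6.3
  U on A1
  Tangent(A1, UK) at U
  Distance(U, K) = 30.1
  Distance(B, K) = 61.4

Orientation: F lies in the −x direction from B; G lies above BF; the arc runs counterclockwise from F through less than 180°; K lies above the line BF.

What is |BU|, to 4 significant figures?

41.79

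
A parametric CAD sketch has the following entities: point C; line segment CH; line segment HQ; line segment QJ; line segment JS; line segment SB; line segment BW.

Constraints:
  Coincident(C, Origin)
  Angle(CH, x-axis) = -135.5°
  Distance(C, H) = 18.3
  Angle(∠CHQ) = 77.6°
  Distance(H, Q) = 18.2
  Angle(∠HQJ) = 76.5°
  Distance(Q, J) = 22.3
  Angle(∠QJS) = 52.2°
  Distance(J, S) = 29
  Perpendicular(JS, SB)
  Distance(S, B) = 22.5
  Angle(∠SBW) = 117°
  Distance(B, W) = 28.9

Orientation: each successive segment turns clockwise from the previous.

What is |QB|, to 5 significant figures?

16.090

∠QJS = 52.2° gives JS at -109.20° from the x-axis; with |JS| = 29.0, S = (-11.126, -17.683). The perpendicularity gives SB at right angles to JS, so SB runs at 160.80°; with |SB| = 22.5, B = (-32.374, -10.284). Then |QB| = |B − Q| = 16.090.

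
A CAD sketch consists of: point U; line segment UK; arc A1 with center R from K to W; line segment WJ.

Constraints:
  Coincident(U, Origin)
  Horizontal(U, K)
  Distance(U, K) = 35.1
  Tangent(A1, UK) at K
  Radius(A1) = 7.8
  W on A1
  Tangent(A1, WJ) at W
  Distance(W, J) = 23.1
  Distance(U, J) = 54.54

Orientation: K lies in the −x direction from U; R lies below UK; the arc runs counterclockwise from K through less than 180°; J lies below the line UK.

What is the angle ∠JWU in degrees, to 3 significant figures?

106°

Checks: |RW| = 7.800 ✓; ∠(RW, WJ) = 90.00° ✓; |WJ| = 23.10 ✓; |UJ| = 54.54 ✓.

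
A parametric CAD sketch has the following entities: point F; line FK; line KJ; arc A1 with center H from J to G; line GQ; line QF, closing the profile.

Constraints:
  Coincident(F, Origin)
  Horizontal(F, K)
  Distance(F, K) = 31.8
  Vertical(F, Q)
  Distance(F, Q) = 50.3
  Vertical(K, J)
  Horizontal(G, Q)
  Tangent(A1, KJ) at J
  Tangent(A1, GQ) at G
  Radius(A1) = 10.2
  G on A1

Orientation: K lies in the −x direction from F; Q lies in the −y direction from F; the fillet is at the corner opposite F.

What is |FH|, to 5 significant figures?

45.547

F is at the origin; F and K share the same y with |FK| = 31.8 and K on the −x side, so K = (-31.800, 0.0000). F and Q share the same x with |FQ| = 50.3 and Q on the −y side, so Q = (0.0000, -50.300). The virtual corner opposite F is at (-31.800, -50.300). The tangent condition forces HJ to be normal to KJ and the tangent condition forces HG to be normal to GQ, with radius 10.2, so the center H sits 10.2 in from both sides at H = (-21.600, -40.100). Then |FH| = |H − F| = 45.547.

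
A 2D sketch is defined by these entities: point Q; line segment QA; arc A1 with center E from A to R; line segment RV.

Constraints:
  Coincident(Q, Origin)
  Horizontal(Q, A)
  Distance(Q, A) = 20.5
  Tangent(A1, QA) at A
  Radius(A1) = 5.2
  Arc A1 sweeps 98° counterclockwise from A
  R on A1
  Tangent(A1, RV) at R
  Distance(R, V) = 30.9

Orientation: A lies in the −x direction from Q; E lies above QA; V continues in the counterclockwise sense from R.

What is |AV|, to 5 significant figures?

36.533

On A1, A sits at bearing -90° from E; a 98° counterclockwise sweep puts R at bearing 8°, so R = E + 5.2·(cos 8°, sin 8°) = (-15.351, 5.9237). Since A1 is tangent to RV there, ER ⟂ RV, so RV runs along (−sin 8°, cos 8°); with |RV| = 30.9, V = (-19.651, 36.523). Then |AV| = |V − A| = 36.533.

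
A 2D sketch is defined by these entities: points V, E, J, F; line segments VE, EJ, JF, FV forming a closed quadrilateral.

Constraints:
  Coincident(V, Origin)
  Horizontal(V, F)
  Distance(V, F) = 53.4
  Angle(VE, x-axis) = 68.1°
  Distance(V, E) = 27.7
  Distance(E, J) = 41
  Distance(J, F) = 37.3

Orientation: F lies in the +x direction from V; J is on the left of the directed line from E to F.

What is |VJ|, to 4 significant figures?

62.04

Checks: |EJ| = 41.00 ✓; |JF| = 37.30 ✓.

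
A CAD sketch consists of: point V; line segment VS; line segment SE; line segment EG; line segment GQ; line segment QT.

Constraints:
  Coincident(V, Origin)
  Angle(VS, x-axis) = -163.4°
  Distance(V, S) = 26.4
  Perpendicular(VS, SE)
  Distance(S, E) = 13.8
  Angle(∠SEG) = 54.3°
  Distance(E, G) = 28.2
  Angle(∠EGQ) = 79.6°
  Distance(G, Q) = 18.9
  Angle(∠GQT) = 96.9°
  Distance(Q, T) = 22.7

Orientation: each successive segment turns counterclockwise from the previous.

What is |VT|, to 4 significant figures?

34.74

V is at the origin; VS runs at -163.4° with length 26.4, so S = (-25.30, -7.542). VS is perpendicular to SE, so SE runs at -73.40°; with |SE| = 13.8, E = (-21.36, -20.77). ∠SEG = 54.3° gives EG at 52.30° from the x-axis; with |EG| = 28.2, G = (-4.112, 1.545). ∠EGQ = 79.6° gives GQ at 152.7° from the x-axis; with |GQ| = 18.9, Q = (-20.91, 10.21). ∠GQT = 96.9° gives QT at -124.2° from the x-axis; with |QT| = 22.7, T = (-33.67, -8.561). Then |VT| = |T − V| = 34.74.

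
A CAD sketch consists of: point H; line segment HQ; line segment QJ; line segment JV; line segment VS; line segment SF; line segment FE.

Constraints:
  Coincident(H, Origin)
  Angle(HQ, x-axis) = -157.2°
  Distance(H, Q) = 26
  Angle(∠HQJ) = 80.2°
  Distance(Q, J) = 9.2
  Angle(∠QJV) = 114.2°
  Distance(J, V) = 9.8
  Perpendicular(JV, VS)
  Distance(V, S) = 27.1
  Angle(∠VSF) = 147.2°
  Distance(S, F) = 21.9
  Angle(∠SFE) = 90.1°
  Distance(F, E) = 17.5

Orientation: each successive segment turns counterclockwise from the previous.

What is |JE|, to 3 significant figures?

39.8

H is at the origin; HQ runs at -157.2° with length 26.0, so Q = (-24.0, -10.1). ∠HQJ = 80.2° gives QJ at -57.4° from the x-axis; with |QJ| = 9.2, J = (-19.0, -17.8). ∠QJV = 114.2° gives JV at 8.40° from the x-axis; with |JV| = 9.8, V = (-9.32, -16.4). JV ⟂ VS, so VS runs at 98.4°; with |VS| = 27.1, S = (-13.3, 10.4). ∠VSF = 147.2° gives SF at 131° from the x-axis; with |SF| = 21.9, F = (-27.7, 26.9). ∠SFE = 90.1° gives FE at -139° from the x-axis; with |FE| = 17.5, E = (-40.9, 15.4). Then |JE| = |E − J| = 39.8.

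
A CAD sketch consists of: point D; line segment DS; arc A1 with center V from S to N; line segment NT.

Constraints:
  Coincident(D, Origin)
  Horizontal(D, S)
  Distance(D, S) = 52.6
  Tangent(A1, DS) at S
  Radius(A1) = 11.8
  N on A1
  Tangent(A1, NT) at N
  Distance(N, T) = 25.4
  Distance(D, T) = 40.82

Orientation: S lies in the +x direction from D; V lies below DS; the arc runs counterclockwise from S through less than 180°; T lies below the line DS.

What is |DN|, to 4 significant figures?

42.78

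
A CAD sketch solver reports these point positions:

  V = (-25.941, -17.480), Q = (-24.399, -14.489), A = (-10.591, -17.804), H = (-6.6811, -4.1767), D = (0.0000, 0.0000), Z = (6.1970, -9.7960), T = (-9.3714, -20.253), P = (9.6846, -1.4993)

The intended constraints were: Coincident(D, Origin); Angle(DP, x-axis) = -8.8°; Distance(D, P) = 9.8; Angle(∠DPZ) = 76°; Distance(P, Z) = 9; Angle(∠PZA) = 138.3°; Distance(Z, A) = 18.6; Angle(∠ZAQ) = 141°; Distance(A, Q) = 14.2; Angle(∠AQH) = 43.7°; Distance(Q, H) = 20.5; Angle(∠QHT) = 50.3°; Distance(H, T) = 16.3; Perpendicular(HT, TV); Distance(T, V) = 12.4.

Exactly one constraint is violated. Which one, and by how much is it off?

Distance(T, V) = 12.4 — off by 4.40.

D = (0.00, 0.00) ✓; DP at -8.800° ✓; |DP| = 9.800 ✓; ∠DPZ = 76.00° ✓; |PZ| = 9.000 ✓; ∠PZA = 138.3° ✓; |ZA| = 18.60 ✓; ∠ZAQ = 141.0° ✓; |AQ| = 14.20 ✓; ∠AQH = 43.70° ✓; |QH| = 20.50 ✓; ∠QHT = 50.30° ✓; |HT| = 16.30 ✓; ∠(HT, TV) = 90.00° ✓; |TV| = 16.80 ✗.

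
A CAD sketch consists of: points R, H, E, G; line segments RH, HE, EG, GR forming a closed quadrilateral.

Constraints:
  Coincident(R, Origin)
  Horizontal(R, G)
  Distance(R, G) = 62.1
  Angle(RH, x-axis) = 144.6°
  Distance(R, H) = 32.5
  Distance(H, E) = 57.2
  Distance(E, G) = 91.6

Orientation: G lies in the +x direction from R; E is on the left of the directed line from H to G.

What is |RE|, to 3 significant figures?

68.7

Checks: |HE| = 57.20 ✓; |EG| = 91.60 ✓.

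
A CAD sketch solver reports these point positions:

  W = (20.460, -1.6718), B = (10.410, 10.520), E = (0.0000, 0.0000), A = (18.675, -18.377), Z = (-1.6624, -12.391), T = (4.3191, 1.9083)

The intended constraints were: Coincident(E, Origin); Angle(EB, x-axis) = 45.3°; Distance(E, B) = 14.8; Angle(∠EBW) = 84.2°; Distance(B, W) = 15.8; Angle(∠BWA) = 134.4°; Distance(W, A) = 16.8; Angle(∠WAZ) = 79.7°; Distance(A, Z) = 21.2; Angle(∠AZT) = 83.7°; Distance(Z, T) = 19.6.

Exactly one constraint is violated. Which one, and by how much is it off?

Distance(Z, T) = 19.6 — off by 4.10.

E = (0.00, 0.00) ✓; EB at 45.30° ✓; |EB| = 14.80 ✓; ∠EBW = 84.20° ✓; |BW| = 15.80 ✓; ∠BWA = 134.4° ✓; |WA| = 16.80 ✓; ∠WAZ = 79.70° ✓; |AZ| = 21.20 ✓; ∠AZT = 83.70° ✓; |ZT| = 15.50 ✗.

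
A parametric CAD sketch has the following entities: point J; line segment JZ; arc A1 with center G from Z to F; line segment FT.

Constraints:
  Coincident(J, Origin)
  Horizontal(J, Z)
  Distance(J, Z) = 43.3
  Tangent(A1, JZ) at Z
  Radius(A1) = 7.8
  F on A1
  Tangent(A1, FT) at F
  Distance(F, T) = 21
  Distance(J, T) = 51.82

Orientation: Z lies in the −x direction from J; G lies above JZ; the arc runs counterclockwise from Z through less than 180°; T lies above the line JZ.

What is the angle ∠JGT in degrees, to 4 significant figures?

97.22°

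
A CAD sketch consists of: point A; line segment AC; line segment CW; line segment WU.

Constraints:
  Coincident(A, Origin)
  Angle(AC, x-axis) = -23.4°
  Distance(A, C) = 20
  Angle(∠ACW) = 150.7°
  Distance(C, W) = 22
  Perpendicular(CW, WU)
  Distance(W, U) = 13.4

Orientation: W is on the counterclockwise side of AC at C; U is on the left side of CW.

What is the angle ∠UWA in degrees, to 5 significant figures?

76.063°

A is at the origin; AC runs at -23.4° with length 20.0, so C = 20.0·(cos -23.4°, sin -23.4°) = (18.355, -7.9430). ∠ACW = 150.7°, so CW runs at -23.4° + (180° − 150.7°) = 5.9000° from the x-axis; with |CW| = 22.0, W = C + 22.0·(cos 5.9000°, sin 5.9000°) = (40.239, -5.6815). CW ⟂ WU; with |WU| = 13.4 on the left of CW, U = W + 13.4·(-0.10279, 0.99470) = (38.861, 7.6475). Then cos ∠UWA = WU·WA / (|WU||WA|), giving 76.063°.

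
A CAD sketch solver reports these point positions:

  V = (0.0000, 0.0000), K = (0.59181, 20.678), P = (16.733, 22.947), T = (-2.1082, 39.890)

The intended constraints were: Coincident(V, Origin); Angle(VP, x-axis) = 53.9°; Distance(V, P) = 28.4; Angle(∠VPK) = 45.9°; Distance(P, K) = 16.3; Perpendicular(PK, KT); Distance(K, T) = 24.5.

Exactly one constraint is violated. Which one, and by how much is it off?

Distance(K, T) = 24.5 — off by 5.10.

V = (0.00, 0.00) ✓; VP at 53.90° ✓; |VP| = 28.40 ✓; ∠VPK = 45.90° ✓; |PK| = 16.30 ✓; ∠(PK, KT) = 90.00° ✓; |KT| = 19.40 ✗.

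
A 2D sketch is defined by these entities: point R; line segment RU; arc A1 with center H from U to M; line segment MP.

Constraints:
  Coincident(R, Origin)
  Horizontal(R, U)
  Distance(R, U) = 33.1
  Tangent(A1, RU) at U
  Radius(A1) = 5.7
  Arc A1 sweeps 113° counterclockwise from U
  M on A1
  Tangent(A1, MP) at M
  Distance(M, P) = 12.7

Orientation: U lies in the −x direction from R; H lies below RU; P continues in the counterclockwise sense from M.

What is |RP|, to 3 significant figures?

38.7

R is at the origin; R and U share the same y with |RU| = 33.1 and U on the −x side, so U = (-33.1, 0.00). A1 meets RU tangentially, so HU is at right angles to RU, so H = U + (0, -5.7) = (-33.1, -5.70). On A1, U sits at bearing 90° from H; a 113° counterclockwise sweep puts M at bearing 203°, so M = H + 5.7·(cos 203°, sin 203°) = (-38.3, -7.93). Since A1 is tangent to MP there, HM ⟂ MP, so MP runs along (−sin 203°, cos 203°); with |MP| = 12.7, P = (-33.4, -19.6). Then |RP| = |P − R| = 38.7.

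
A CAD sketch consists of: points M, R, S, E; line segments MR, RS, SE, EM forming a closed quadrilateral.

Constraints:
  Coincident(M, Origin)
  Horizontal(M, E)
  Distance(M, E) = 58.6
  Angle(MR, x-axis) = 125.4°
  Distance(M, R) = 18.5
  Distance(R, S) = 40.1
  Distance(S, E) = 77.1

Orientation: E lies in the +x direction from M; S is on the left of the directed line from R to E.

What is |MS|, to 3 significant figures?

53.0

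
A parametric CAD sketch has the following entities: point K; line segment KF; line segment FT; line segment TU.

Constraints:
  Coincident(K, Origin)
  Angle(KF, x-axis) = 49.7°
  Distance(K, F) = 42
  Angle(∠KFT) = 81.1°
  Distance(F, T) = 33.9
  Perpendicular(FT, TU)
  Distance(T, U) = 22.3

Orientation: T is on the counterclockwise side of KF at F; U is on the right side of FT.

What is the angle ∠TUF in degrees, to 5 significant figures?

56.662°

∠KFT = 81.1°, so FT runs at 49.7° + (180° − 81.1°) = 148.60° from the x-axis; with |FT| = 33.9, T = F + 33.9·(cos 148.60°, sin 148.60°) = (-1.7702, 49.694). FT is perpendicular to TU; with |TU| = 22.3 on the right of FT, U = T + 22.3·(0.52101, 0.85355) = (9.8483, 68.728). Then cos ∠TUF = UT·UF / (|UT||UF|), giving 56.662°.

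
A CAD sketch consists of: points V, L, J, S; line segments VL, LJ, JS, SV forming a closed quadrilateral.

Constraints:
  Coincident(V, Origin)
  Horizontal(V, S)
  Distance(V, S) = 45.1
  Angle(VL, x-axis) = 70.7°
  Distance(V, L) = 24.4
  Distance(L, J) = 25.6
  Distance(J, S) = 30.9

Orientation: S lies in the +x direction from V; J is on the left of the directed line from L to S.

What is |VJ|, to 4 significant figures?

43.64

V is at the origin; V and S share the same y with |VS| = 45.1 and S in +x, so S = (45.1, 0). VL runs at 70.7° with |VL| = 24.4, so L = (8.065, 23.03). J is determined by |LJ| = 25.6 and |JS| = 30.9 together: it lies at the intersection of circle(L, 25.6) and circle(S, 30.9). With |LS| = 43.61, the foot of the radical line on LS is 18.37 from L and the perpendicular offset is √(25.6² − 18.37²) = 17.83. Taking the left-of-LS solution: J = (33.08, 28.47).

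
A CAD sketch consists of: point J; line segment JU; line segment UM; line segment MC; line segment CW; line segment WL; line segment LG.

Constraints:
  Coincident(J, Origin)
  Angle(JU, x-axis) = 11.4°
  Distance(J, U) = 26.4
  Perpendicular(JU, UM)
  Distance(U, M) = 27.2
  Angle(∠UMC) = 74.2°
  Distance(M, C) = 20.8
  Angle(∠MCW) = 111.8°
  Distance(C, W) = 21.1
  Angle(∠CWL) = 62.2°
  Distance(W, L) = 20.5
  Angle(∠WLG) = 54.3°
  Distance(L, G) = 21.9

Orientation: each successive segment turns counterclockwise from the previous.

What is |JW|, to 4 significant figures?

4.217

J is at the origin; JU runs at 11.4° with length 26.4, so U = (25.88, 5.218). JU is perpendicular to UM, so UM runs at 101.4°; with |UM| = 27.2, M = (20.50, 31.88). ∠UMC = 74.2° gives MC at -152.8° from the x-axis; with |MC| = 20.8, C = (2.003, 22.37). ∠MCW = 111.8° gives CW at -84.60° from the x-axis; with |CW| = 21.1, W = (3.989, 1.368). Then |JW| = |W − J| = 4.217.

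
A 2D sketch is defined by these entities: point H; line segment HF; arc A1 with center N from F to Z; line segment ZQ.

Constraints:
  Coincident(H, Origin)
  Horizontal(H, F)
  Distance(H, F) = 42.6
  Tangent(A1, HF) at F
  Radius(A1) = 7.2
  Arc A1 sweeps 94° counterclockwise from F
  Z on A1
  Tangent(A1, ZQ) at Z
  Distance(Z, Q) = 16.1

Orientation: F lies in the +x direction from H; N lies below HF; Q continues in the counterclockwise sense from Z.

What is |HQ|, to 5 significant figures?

43.588

On A1, F sits at bearing 90° from N; a 94° counterclockwise sweep puts Z at bearing 184°, so Z = N + 7.2·(cos 184°, sin 184°) = (35.418, -7.7022). A1 meets ZQ tangentially, so NZ is at right angles to ZQ, so ZQ runs along (−sin 184°, cos 184°); with |ZQ| = 16.1, Q = (36.541, -23.763). Then |HQ| = |Q − H| = 43.588.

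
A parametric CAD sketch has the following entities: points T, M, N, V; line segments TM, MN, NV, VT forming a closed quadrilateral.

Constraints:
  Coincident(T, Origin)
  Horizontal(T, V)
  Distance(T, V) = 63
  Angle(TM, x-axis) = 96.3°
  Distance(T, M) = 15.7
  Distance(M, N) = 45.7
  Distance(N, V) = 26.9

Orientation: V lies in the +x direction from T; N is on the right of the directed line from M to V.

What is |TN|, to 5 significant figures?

38.217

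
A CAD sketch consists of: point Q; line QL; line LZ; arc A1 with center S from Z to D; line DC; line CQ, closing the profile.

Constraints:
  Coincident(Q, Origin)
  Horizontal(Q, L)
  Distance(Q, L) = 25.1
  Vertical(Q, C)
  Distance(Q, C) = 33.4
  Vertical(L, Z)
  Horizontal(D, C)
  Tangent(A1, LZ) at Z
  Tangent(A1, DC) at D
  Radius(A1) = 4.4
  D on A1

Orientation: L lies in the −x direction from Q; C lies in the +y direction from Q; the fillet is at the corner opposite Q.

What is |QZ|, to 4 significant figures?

38.35

Q is at the origin; QL is horizontal with |QL| = 25.1 and L on the −x side, so L = (-25.10, 0.000). Q and C share the same x with |QC| = 33.4 and C on the +y side, so C = (0.000, 33.40). The virtual corner opposite Q is at (-25.10, 33.40). Tangency of A1 to LZ means the radius SZ is perpendicular to LZ and since A1 is tangent to DC there, SD ⟂ DC, with radius 4.4, so the center S sits 4.4 in from both sides at S = (-20.70, 29.00). That places the tangent points at Z = (-25.10, 29.00) on LZ and D = (-20.70, 33.40) on DC. Then |QZ| = |Z − Q| = 38.35.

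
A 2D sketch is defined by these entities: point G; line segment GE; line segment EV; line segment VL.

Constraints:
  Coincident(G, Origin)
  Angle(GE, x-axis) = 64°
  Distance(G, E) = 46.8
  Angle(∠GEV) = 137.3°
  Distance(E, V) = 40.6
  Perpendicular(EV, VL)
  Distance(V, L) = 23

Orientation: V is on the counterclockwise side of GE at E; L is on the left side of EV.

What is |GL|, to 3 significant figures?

75.5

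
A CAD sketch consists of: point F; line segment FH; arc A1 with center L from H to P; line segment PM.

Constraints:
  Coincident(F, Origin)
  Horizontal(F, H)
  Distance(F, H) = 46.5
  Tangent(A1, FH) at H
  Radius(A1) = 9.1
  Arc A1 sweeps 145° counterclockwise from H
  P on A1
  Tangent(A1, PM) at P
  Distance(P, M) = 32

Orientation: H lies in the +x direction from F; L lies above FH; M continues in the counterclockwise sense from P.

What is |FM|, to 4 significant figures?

43.23

On A1, H sits at bearing -90° from L; a 145° counterclockwise sweep puts P at bearing 55°, so P = L + 9.1·(cos 55°, sin 55°) = (51.72, 16.55). Since A1 is tangent to PM there, LP ⟂ PM, so PM runs along (−sin 55°, cos 55°); with |PM| = 32.0, M = (25.51, 34.91). Then |FM| = |M − F| = 43.23.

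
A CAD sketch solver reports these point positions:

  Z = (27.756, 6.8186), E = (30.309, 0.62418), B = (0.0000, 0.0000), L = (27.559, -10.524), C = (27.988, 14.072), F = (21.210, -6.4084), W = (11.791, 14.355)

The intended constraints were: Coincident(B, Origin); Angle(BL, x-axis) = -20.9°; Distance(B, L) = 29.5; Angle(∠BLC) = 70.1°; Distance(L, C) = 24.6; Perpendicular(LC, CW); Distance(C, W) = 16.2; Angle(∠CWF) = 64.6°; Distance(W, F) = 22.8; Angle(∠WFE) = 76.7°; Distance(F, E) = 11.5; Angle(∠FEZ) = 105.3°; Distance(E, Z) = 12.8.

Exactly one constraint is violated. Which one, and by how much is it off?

Distance(E, Z) = 12.8 — off by 6.10.

B = (0.00, 0.00) ✓; BL at -20.90° ✓; |BL| = 29.50 ✓; ∠BLC = 70.10° ✓; |LC| = 24.60 ✓; ∠(LC, CW) = 90.00° ✓; |CW| = 16.20 ✓; ∠CWF = 64.60° ✓; |WF| = 22.80 ✓; ∠WFE = 76.70° ✓; |FE| = 11.50 ✓; ∠FEZ = 105.3° ✓; |EZ| = 6.700 ✗.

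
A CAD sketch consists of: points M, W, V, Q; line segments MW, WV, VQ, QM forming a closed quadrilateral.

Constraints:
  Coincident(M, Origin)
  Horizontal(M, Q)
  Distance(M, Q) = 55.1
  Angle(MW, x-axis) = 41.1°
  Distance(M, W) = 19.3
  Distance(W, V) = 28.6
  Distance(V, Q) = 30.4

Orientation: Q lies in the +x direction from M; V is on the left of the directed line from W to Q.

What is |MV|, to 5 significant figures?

47.611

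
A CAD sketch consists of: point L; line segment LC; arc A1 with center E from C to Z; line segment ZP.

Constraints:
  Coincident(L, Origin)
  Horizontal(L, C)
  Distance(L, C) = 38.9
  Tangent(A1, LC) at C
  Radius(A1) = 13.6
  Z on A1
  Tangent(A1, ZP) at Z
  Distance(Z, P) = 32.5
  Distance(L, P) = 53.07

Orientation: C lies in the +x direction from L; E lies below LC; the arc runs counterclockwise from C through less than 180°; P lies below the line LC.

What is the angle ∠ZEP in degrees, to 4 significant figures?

67.29°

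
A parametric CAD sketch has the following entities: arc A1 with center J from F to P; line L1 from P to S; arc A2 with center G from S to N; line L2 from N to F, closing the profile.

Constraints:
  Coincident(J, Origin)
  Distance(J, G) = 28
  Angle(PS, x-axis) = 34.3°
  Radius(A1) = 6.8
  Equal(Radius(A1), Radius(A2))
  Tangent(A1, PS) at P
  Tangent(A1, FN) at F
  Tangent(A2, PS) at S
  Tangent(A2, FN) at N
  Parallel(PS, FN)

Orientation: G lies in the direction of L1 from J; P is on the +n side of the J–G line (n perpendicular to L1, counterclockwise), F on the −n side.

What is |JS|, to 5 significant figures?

28.814

The slot axis is L1's direction at 34.3°, so u = (cos 34.3°, sin 34.3°) = (0.82610, 0.56353) and n = (−sin 34.3°, cos 34.3°) = (-0.56353, 0.82610). J is at the origin and G lies 28.0 along u from J, so G = 28.0·u = (23.131, 15.779). Tangency of A1 to both parallel lines with radius 6.8 puts P and F at J ± 6.8·n: P = (-3.8320, 5.6175), F = (3.8320, -5.6175). Equal radii place S and N the same way about G: S = G + 6.8·n = (19.299, 21.396), N = G − 6.8·n = (26.963, 10.161). Then |JS| = |S − J| = 28.814.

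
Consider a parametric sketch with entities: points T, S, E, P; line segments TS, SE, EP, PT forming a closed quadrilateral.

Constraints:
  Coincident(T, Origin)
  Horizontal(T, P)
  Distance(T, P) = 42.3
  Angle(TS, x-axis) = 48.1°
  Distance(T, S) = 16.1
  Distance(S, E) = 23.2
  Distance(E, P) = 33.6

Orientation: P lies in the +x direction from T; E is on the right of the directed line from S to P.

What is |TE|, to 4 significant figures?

15.45

Checks: |SE| = 23.20 ✓; |EP| = 33.60 ✓.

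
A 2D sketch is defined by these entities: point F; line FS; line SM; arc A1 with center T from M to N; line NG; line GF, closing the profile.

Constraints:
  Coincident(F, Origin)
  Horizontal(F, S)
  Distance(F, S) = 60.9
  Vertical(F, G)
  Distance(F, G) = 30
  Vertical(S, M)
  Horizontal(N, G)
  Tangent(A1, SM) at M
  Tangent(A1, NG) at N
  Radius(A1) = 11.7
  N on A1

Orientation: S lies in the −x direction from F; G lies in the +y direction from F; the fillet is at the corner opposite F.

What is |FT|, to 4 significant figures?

52.49

F is at the origin; F and S share the same y with |FS| = 60.9 and S on the −x side, so S = (-60.90, 0.000). FG is vertical with |FG| = 30.0 and G on the +y side, so G = (0.000, 30.00). The virtual corner opposite F is at (-60.90, 30.00). A1 meets SM tangentially, so TM is at right angles to SM and tangency of A1 to NG means the radius TN is perpendicular to NG, with radius 11.7, so the center T sits 11.7 in from both sides at T = (-49.20, 18.30). Then |FT| = |T − F| = 52.49.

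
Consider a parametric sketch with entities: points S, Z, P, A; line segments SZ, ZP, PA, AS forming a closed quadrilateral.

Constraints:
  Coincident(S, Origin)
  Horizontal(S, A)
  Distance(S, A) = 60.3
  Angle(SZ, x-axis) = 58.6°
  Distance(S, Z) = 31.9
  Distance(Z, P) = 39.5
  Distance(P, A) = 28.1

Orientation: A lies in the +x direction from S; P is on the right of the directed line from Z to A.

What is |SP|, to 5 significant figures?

34.566

S is at the origin; S and A share the same y with |SA| = 60.3 and A in +x, so A = (60.3, 0). SZ runs at 58.6° with |SZ| = 31.9, so Z = (16.620, 27.228). P is determined by |ZP| = 39.5 and |PA| = 28.1 together: it lies at the intersection of circle(Z, 39.5) and circle(A, 28.1). With |ZA| = 51.471, the foot of the radical line on ZA is 33.222 from Z and the perpendicular offset is √(39.5² − 33.222²) = 21.367. Taking the right-of-ZA solution: P = (33.510, -8.4788).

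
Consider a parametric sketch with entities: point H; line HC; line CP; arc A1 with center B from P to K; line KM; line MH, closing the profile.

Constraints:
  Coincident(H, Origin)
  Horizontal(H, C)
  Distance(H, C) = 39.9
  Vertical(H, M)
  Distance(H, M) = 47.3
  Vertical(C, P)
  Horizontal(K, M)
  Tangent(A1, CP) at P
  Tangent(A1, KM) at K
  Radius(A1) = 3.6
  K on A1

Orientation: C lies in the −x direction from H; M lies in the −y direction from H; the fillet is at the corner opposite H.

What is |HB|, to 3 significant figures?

56.8

HM is vertical with |HM| = 47.3 and M on the −y side, so M = (0.00, -47.3). The virtual corner opposite H is at (-39.9, -47.3). The tangent condition forces BP to be normal to CP and since A1 is tangent to KM there, BK ⟂ KM, with radius 3.6, so the center B sits 3.6 in from both sides at B = (-36.3, -43.7). Then |HB| = |B − H| = 56.8.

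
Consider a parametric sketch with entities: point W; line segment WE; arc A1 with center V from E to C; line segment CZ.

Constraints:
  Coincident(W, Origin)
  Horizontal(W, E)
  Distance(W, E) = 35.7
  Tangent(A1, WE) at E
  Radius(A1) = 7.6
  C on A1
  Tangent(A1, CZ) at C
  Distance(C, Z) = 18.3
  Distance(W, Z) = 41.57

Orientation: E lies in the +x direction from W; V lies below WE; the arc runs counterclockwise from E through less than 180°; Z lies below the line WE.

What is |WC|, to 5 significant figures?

29.633

W is at the origin; WE is horizontal with |WE| = 35.7 and E on the +x side, so E = (35.700, 0.0000). A1 meets WE tangentially, so VE is at right angles to WE, so V = E + (0, -7.6) = (35.700, -7.6000). Since VC ⟂ CZ (tangency), |VZ| = √(7.6² + 18.3²) = 19.815 regardless of where C sits on A1. So Z lies on both circle(W, 41.57) and circle(V, 19.815); the below-WE intersection is Z = (31.616, -26.990). C is the foot of the tangent from Z: C = (28.231, -9.0059).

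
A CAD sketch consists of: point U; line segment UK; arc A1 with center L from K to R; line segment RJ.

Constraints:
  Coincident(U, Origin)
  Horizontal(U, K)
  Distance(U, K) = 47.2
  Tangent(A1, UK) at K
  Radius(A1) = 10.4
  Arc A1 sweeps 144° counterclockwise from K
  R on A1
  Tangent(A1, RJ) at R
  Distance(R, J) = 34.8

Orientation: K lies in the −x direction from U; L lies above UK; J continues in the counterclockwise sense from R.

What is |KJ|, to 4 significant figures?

45.03

On A1, K sits at bearing -90° from L; a 144° counterclockwise sweep puts R at bearing 54°, so R = L + 10.4·(cos 54°, sin 54°) = (-41.09, 18.81). The tangent condition forces LR to be normal to RJ, so RJ runs along (−sin 54°, cos 54°); with |RJ| = 34.8, J = (-69.24, 39.27). Then |KJ| = |J − K| = 45.03.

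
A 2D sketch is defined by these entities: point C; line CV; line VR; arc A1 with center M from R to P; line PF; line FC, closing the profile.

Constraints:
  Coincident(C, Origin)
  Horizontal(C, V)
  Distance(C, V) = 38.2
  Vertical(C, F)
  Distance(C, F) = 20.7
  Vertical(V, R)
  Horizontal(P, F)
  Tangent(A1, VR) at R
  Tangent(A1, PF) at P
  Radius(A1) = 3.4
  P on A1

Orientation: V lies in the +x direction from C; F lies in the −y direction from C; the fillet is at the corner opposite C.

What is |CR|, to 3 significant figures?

41.9

C is at the origin; CV is horizontal with |CV| = 38.2 and V on the +x side, so V = (38.2, 0.00). C and F share the same x with |CF| = 20.7 and F on the −y side, so F = (0.00, -20.7). The virtual corner opposite C is at (38.2, -20.7). Since A1 is tangent to VR there, MR ⟂ VR and tangency of A1 to PF means the radius MP is perpendicular to PF, with radius 3.4, so the center M sits 3.4 in from both sides at M = (34.8, -17.3). That places the tangent points at R = (38.2, -17.3) on VR and P = (34.8, -20.7) on PF. Then |CR| = |R − C| = 41.9.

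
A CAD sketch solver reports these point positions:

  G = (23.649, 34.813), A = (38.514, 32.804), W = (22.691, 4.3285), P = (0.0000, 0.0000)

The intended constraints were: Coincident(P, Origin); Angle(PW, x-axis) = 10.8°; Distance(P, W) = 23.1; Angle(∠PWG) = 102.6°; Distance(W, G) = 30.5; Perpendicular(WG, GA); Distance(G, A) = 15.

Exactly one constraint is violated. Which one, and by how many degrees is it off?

Perpendicular(WG, GA) — off by 5.90°.

P = (0.00, 0.00) ✓; PW at 10.80° ✓; |PW| = 23.10 ✓; ∠PWG = 102.6° ✓; |WG| = 30.50 ✓; ∠(WG, GA) = 95.90° ✗; |GA| = 15.00 ✓.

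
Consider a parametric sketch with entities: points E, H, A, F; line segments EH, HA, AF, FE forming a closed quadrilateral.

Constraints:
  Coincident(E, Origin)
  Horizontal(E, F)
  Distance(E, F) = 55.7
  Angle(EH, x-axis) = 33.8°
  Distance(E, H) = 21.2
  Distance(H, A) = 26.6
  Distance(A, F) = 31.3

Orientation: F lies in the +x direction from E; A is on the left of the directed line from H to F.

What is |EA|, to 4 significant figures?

47.80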